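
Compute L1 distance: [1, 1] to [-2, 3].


d = |1+ 2| + |1-3|
  = 3 + 2
  = 5

5


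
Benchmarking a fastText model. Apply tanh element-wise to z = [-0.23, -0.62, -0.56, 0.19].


tanh(-0.23) = -0.226
tanh(-0.62) = -0.5511
tanh(-0.56) = -0.508
tanh(0.19) = 0.1877
result = [-0.226, -0.5511, -0.508, 0.1877]

[-0.226, -0.5511, -0.508, 0.1877]


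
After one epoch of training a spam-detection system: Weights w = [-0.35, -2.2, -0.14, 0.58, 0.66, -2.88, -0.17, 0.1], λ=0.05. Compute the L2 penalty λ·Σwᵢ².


‖w‖₂² = (-0.35)² + (-2.2)² + (-0.14)² + (0.58)² + (0.66)² + (-2.88)² + (-0.17)² + (0.1)²
     = 0.1225 + 4.84 + 0.0196 + 0.3364 + 0.4356 + 8.2944 + 0.0289 + 0.01
     = 14.0874
λ·‖w‖₂² = 0.05·14.0874 = 0.70437

0.70437


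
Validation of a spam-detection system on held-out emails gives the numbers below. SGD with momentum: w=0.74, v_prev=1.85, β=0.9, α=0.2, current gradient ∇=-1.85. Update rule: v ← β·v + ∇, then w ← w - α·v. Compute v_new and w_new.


v_new = 0.9·1.85 - 1.85 = 1.665 - 1.85 = -0.185
w_new = 0.74 - 0.2·-0.185 = 0.74 + 0.037 = 0.777

v_new=-0.185, w_new=0.777


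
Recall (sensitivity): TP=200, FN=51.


Recall = TP/(TP+FN)
= 200/(200+51)
= 200/251 = 79.68%

79.68%


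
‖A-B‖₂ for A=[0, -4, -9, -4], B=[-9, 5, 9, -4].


d = √((0+ 9)² + (-4-5)² + (-9-9)² + (-4+ 4)²)
  = √(81 + 81 + 324 + 0)
  = √486 = 22.0454

22.0454


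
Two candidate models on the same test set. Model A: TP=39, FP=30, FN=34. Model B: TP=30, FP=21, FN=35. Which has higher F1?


Model A: P=39/69=0.5652, R=39/73=0.5342, F1=2PR/(P+R)=2TP/(2TP+FP+FN)=78/142=0.5493
Model B: P=30/51=0.5882, R=30/65=0.4615, F1=2PR/(P+R)=2TP/(2TP+FP+FN)=60/116=0.5172
0.5493 > 0.5172 → Model A

Model A


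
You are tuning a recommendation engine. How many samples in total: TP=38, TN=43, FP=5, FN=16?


Total = TP + TN + FP + FN
= 38 + 43 + 5 + 16
= 102
(Predicted positive: 43, predicted negative: 59)

102


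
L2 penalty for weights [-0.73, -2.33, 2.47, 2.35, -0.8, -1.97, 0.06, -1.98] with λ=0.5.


‖w‖₂² = (-0.73)² + (-2.33)² + (2.47)² + (2.35)² + (-0.8)² + (-1.97)² + (0.06)² + (-1.98)²
     = 0.5329 + 5.4289 + 6.1009 + 5.5225 + 0.64 + 3.8809 + 0.0036 + 3.9204
     = 26.0301
λ·‖w‖₂² = 0.5·26.0301 = 13.01505

13.01505


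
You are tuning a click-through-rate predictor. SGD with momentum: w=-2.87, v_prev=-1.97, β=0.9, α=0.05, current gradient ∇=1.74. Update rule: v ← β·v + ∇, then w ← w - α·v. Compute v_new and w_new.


v_new = 0.9·-1.97 + 1.74 = -1.773 + 1.74 = -0.033
w_new = -2.87 - 0.05·-0.033 = -2.87 + 0.00165 = -2.86835

v_new=-0.033, w_new=-2.86835


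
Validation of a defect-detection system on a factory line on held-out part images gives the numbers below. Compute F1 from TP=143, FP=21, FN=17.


Precision = 143/164 = 0.872
Recall = 143/160 = 0.8938
F1 = 2·P·R/(P+R) = 2·TP/(2·TP+FP+FN) = 286/(286+21+17) = 286/324 = 0.8827

0.8827


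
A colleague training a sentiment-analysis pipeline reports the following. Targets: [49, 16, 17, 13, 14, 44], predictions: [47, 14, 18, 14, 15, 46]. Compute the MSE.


Squared errors: (49-47)²=4, (16-14)²=4, (17-18)²=1, (13-14)²=1, (14-15)²=1, (44-46)²=4
Sum = 15
MSE = 15/6 = 5/2

5/2


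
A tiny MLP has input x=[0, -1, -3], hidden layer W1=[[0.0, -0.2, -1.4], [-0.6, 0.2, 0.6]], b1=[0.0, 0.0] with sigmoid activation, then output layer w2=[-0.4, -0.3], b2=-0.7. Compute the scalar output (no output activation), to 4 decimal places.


z1[0] = (0.0)·(0) + (-0.2)·(-1) + (-1.4)·(-3) + 0.0 = 4.4
z1[1] = (-0.6)·(0) + (0.2)·(-1) + (0.6)·(-3) + 0.0 = -2.0
h = sigmoid(z1) = [0.9879, 0.1192]
output = (-0.4)·(0.9879) + (-0.3)·(0.1192) - 0.7 = -1.1309

-1.1309


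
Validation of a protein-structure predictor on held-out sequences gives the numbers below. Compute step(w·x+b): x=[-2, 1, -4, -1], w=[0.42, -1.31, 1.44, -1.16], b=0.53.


z = (-2)·(0.42) + (1)·(-1.31) + (-4)·(1.44) + (-1)·(-1.16) + 0.53
  = -6.22
step(z) = 0 (z<0)

0


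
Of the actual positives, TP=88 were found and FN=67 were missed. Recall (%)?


Recall = TP/(TP+FN)
= 88/(88+67)
= 88/155 = 56.77%

56.77%


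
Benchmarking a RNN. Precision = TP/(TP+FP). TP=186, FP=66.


Precision = TP/(TP+FP)
= 186/(186+66)
= 186/252 = 73.81%

73.81%


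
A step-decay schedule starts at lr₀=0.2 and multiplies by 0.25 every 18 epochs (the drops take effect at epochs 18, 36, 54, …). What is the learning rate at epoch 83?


n_drops = ⌊83/18⌋ = 4
lr = 0.2·0.25^4 = 0.2·0.00390625 = 0.00078125

0.00078125


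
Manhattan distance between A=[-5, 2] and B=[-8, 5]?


d = |-5+ 8| + |2-5|
  = 3 + 3
  = 6

6


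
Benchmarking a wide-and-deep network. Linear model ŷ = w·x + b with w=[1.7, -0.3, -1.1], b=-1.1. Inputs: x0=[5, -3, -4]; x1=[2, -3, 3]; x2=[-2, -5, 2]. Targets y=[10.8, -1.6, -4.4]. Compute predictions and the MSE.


ŷ0 = (1.7)·(5) + (-0.3)·(-3) + (-1.1)·(-4) - 1.1 = 12.7
ŷ1 = (1.7)·(2) + (-0.3)·(-3) + (-1.1)·(3) - 1.1 = -0.1
ŷ2 = (1.7)·(-2) + (-0.3)·(-5) + (-1.1)·(2) - 1.1 = -5.2
errors² = [3.61, 2.25, 0.64]
MSE = 6.5000/3 = 2.1667

2.1667


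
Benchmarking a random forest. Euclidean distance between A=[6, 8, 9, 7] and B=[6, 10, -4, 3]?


d = √((6-6)² + (8-10)² + (9+ 4)² + (7-3)²)
  = √(0 + 4 + 169 + 16)
  = √189 = 13.7477

13.7477


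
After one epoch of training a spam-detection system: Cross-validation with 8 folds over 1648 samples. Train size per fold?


Fold size = 1648/8 = 206
Training per fold = 1648 - 206 = 1442

1442


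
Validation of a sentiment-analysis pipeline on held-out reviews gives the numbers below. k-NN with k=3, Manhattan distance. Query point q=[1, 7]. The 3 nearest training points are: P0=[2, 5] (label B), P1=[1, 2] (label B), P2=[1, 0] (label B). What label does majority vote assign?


d(q,P0) = 3  (label B)
d(q,P1) = 5  (label B)
d(q,P2) = 7  (label B)
Votes: A=0, B=3
Majority → B

B


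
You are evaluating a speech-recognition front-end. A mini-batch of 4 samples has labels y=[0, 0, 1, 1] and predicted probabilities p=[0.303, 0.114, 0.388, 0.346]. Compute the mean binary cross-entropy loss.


L[0] = -ln(1-0.303) = -ln(0.697) = 0.361
L[1] = -ln(1-0.114) = -ln(0.886) = 0.121
L[2] = -ln(0.388) = 0.9467
L[3] = -ln(0.346) = 1.0613
mean = (0.361 + 0.121 + 0.9467 + 1.0613)/4 = 0.6225

0.6225


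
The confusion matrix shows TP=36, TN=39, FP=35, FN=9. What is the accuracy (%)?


Accuracy = (TP+TN)/(TP+TN+FP+FN)
= (36+39)/(119)
= 75/119 = 63.03%

63.03%


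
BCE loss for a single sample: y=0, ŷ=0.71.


BCE = -[y·ln(p) + (1-y)·ln(1-p)]
= -0 - 1·ln(1-0.71)
= -ln(0.29) = 1.2379

1.2379


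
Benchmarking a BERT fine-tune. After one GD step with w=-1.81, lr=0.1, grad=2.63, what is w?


w_new = w - α·∇
= -1.81 - 0.1·2.63
= -1.81 - 0.263
= -2.073

-2.073


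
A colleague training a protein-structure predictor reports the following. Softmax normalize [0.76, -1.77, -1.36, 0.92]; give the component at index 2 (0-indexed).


Exponentials: e^0.76=2.1383, e^-1.77=0.1703, e^-1.36=0.2567, e^0.92=2.5093
Sum = 5.0746
Softmax = [0.4214, 0.0336, 0.0506, 0.4945]
p[2] = 0.2567/5.0746 = 0.0506

0.0506


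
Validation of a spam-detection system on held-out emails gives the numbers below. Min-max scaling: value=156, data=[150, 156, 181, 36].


min=36, max=181
(156-36)/(181-36) = 120/145 = 0.8276

0.8276


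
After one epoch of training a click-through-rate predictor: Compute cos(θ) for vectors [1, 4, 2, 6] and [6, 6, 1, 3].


A·B = 1·6 + 4·6 + 2·1 + 6·3 = 50
‖A‖ = √57 = 7.5498, ‖B‖ = √82 = 9.0554
cos = 50/(√57·√82) = 50/√4674 = 0.7314

0.7314


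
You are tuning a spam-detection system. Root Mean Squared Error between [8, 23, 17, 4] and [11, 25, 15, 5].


MSE = 18/4 = 4.5
RMSE = √(18/4) = 2.1213

2.1213


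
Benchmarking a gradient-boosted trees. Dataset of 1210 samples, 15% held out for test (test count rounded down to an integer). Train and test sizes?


Test = ⌊1210·15/100⌋ = 181
Train = 1210 - 181 = 1029

Train: 1029, Test: 181


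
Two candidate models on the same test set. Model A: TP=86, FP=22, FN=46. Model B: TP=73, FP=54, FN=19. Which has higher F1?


Model A: P=86/108=0.7963, R=86/132=0.6515, F1=2PR/(P+R)=2TP/(2TP+FP+FN)=172/240=0.7167
Model B: P=73/127=0.5748, R=73/92=0.7935, F1=2PR/(P+R)=2TP/(2TP+FP+FN)=146/219=0.6667
0.7167 > 0.6667 → Model A

Model A


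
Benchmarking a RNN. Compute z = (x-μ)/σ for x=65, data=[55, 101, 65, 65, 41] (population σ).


μ = 65.4, σ = 19.8555
z = (65 - 65.4)/19.8555 = -0.0201

-0.0201


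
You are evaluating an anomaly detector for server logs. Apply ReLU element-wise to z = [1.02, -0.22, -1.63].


ReLU(1.02) = max(0, 1.02) = 1.02
ReLU(-0.22) = max(0, -0.22) = 0.0
ReLU(-1.63) = max(0, -1.63) = 0.0
result = [1.02, 0.0, 0.0]

[1.02, 0.0, 0.0]


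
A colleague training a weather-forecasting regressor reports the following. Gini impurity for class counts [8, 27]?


Probabilities: [8/35, 27/35] ≈ [0.2286, 0.7714]
Σpᵢ² = (64 + 729)/35² = 793/1225
Gini = 1 - Σpᵢ² = 1 - 793/1225 = 0.3527

0.3527


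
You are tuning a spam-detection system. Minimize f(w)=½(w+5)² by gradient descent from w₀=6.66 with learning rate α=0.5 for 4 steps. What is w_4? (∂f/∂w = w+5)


step 1: grad = 6.66+5 = 11.66; w = 6.66 - 0.5·(11.66) = 0.83
step 2: grad = 0.83+5 = 5.83; w = 0.83 - 0.5·(5.83) = -2.085
step 3: grad = -2.085+5 = 2.915; w = -2.085 - 0.5·(2.915) = -3.5425
step 4: grad = -3.5425+5 = 1.4575; w = -3.5425 - 0.5·(1.4575) = -4.27125

-4.27125


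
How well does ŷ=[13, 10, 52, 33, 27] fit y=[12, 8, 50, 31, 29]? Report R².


ȳ = 26
SS_res = Σ(y-ŷ)² = 17
SS_tot = Σ(y-ȳ)² = 1130
R² = 1 - SS_res/SS_tot = 1 - 0.015 = 0.985

0.985


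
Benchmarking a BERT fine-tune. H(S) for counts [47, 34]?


Probabilities: [47/81, 34/81] ≈ [0.5802, 0.4198]
H = -((47/81)·log₂(47/81) + (34/81)·log₂(34/81))
  = 0.9813 bits

0.9813 bits


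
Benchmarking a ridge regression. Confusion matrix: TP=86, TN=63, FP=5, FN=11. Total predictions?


Total = TP + TN + FP + FN
= 86 + 63 + 5 + 11
= 165
(Predicted positive: 91, predicted negative: 74)

165


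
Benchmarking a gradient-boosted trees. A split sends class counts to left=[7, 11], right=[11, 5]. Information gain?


Parent = [18, 16], H_parent = 0.9975
H_left = 0.9641 (n=18), H_right = 0.896 (n=16)
H_children = (18/34)·0.9641 + (16/34)·0.896 = 0.9321
IG = 0.9975 - 0.9321 = 0.0654

0.0654


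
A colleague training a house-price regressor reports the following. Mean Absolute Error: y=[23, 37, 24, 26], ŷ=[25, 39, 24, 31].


Absolute errors: |23-25|=2, |37-39|=2, |24-24|=0, |26-31|=5
Sum = 9
MAE = 9/4 = 9/4

9/4


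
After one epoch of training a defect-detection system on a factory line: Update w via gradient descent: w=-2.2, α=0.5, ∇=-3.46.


w_new = w - α·∇
= -2.2 - 0.5·-3.46
= -2.2 + 1.73
= -0.47

-0.47


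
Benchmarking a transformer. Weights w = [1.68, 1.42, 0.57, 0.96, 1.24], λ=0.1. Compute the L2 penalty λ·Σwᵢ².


‖w‖₂² = (1.68)² + (1.42)² + (0.57)² + (0.96)² + (1.24)²
     = 2.8224 + 2.0164 + 0.3249 + 0.9216 + 1.5376
     = 7.6229
λ·‖w‖₂² = 0.1·7.6229 = 0.76229

0.76229


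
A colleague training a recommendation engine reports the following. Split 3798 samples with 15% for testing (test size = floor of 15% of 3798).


Test = ⌊3798·15/100⌋ = 569
Train = 3798 - 569 = 3229

Train: 3229, Test: 569


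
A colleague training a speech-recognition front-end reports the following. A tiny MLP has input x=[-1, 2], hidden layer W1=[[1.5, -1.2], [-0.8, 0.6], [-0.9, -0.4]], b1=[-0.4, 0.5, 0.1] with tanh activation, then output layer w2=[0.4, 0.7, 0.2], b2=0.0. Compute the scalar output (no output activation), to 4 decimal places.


z1[0] = (1.5)·(-1) + (-1.2)·(2) - 0.4 = -4.3
z1[1] = (-0.8)·(-1) + (0.6)·(2) + 0.5 = 2.5
z1[2] = (-0.9)·(-1) + (-0.4)·(2) + 0.1 = 0.2
h = tanh(z1) = [-0.9996, 0.9866, 0.1974]
output = (0.4)·(-0.9996) + (0.7)·(0.9866) + (0.2)·(0.1974) + 0.0 = 0.3303

0.3303


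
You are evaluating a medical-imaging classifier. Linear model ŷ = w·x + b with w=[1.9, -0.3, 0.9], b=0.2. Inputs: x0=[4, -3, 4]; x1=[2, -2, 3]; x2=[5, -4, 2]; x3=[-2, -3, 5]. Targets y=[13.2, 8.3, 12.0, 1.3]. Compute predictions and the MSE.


ŷ0 = (1.9)·(4) + (-0.3)·(-3) + (0.9)·(4) + 0.2 = 12.3
ŷ1 = (1.9)·(2) + (-0.3)·(-2) + (0.9)·(3) + 0.2 = 7.3
ŷ2 = (1.9)·(5) + (-0.3)·(-4) + (0.9)·(2) + 0.2 = 12.7
ŷ3 = (1.9)·(-2) + (-0.3)·(-3) + (0.9)·(5) + 0.2 = 1.8
errors² = [0.81, 1.0, 0.49, 0.25]
MSE = 2.5500/4 = 0.6375

0.6375


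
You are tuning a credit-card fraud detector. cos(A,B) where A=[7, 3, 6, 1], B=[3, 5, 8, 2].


A·B = 7·3 + 3·5 + 6·8 + 1·2 = 86
‖A‖ = √95 = 9.7468, ‖B‖ = √102 = 10.0995
cos = 86/(√95·√102) = 86/√9690 = 0.8736

0.8736


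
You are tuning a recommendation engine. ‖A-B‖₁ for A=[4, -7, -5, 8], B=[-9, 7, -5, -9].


d = |4+ 9| + |-7-7| + |-5+ 5| + |8+ 9|
  = 13 + 14 + 0 + 17
  = 44

44


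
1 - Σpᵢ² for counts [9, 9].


Probabilities: [9/18, 9/18] ≈ [0.5, 0.5]
Σpᵢ² = (81 + 81)/18² = 162/324
Gini = 1 - Σpᵢ² = 1 - 162/324 = 0.5

0.5


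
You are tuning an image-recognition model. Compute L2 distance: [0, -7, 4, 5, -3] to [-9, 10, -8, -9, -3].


d = √((0+ 9)² + (-7-10)² + (4+ 8)² + (5+ 9)² + (-3+ 3)²)
  = √(81 + 289 + 144 + 196 + 0)
  = √710 = 26.6458

26.6458


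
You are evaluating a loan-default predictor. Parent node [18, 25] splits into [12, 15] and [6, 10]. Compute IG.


Parent = [18, 25], H_parent = 0.9808
H_left = 0.9911 (n=27), H_right = 0.9544 (n=16)
H_children = (27/43)·0.9911 + (16/43)·0.9544 = 0.9774
IG = 0.9808 - 0.9774 = 0.0034

0.0034


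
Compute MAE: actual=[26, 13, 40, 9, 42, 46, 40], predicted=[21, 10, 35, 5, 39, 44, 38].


Absolute errors: |26-21|=5, |13-10|=3, |40-35|=5, |9-5|=4, |42-39|=3, |46-44|=2, |40-38|=2
Sum = 24
MAE = 24/7 = 24/7

24/7


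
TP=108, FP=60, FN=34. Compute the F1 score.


Precision = 108/168 = 0.6429
Recall = 108/142 = 0.7606
F1 = 2·P·R/(P+R) = 2·TP/(2·TP+FP+FN) = 216/(216+60+34) = 216/310 = 0.6968

0.6968


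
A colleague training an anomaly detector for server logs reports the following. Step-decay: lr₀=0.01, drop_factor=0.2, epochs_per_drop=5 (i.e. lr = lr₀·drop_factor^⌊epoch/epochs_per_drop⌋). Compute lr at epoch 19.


n_drops = ⌊19/5⌋ = 3
lr = 0.01·0.2^3 = 0.01·0.008 = 0.00008

0.00008


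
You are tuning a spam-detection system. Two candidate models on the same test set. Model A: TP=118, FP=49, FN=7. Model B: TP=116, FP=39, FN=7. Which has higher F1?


Model A: P=118/167=0.7066, R=118/125=0.944, F1=2PR/(P+R)=2TP/(2TP+FP+FN)=236/292=0.8082
Model B: P=116/155=0.7484, R=116/123=0.9431, F1=2PR/(P+R)=2TP/(2TP+FP+FN)=232/278=0.8345
0.8082 < 0.8345 → Model B

Model B


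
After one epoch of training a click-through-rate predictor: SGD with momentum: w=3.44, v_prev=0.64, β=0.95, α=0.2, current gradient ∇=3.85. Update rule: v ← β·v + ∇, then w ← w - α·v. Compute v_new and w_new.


v_new = 0.95·0.64 + 3.85 = 0.608 + 3.85 = 4.458
w_new = 3.44 - 0.2·4.458 = 3.44 - 0.8916 = 2.5484

v_new=4.458, w_new=2.5484


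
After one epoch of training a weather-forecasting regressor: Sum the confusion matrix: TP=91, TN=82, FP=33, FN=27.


Total = TP + TN + FP + FN
= 91 + 82 + 33 + 27
= 233
(Predicted positive: 124, predicted negative: 109)

233


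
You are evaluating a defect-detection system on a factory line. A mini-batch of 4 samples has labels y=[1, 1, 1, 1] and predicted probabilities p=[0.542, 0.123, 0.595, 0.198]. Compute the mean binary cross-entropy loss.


L[0] = -ln(0.542) = 0.6125
L[1] = -ln(0.123) = 2.0956
L[2] = -ln(0.595) = 0.5192
L[3] = -ln(0.198) = 1.6195
mean = (0.6125 + 2.0956 + 0.5192 + 1.6195)/4 = 1.2117

1.2117


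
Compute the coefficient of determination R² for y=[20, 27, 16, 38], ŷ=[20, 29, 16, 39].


ȳ = 25.25
SS_res = Σ(y-ŷ)² = 5
SS_tot = Σ(y-ȳ)² = 278.75
R² = 1 - SS_res/SS_tot = 1 - 0.0179 = 0.9821

0.9821


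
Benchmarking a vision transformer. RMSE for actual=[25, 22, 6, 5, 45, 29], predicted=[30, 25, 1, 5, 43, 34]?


MSE = 88/6 = 14.6667
RMSE = √(88/6) = 3.8297

3.8297


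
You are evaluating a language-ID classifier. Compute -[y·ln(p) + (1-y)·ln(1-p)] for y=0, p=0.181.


BCE = -[y·ln(p) + (1-y)·ln(1-p)]
= -0 - 1·ln(1-0.181)
= -ln(0.819) = 0.1997

0.1997


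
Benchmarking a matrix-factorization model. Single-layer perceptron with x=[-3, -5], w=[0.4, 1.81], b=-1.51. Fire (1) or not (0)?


z = (-3)·(0.4) + (-5)·(1.81) - 1.51
  = -11.76
step(z) = 0 (z<0)

0


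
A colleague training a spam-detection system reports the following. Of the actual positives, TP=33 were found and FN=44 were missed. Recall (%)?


Recall = TP/(TP+FN)
= 33/(33+44)
= 33/77 = 42.86%

42.86%


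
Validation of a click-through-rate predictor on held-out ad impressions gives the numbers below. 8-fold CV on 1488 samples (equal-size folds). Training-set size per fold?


Fold size = 1488/8 = 186
Training per fold = 1488 - 186 = 1302

1302


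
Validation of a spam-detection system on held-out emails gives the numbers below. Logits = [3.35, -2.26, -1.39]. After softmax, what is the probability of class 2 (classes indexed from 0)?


Exponentials: e^3.35=28.5027, e^-2.26=0.1044, e^-1.39=0.2491
Sum = 28.8562
Softmax = [0.9878, 0.0036, 0.0086]
p[2] = 0.2491/28.8562 = 0.0086

0.0086


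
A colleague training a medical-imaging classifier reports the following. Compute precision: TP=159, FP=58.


Precision = TP/(TP+FP)
= 159/(159+58)
= 159/217 = 73.27%

73.27%


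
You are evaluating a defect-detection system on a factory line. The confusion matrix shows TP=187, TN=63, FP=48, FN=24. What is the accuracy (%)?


Accuracy = (TP+TN)/(TP+TN+FP+FN)
= (187+63)/(322)
= 250/322 = 77.64%

77.64%


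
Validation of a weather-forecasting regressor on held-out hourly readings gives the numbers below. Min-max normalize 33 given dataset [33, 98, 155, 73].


min=33, max=155
(33-33)/(155-33) = 0/122 = 0.0

0.0


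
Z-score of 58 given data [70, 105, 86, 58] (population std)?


μ = 79.75, σ = 17.6405
z = (58 - 79.75)/17.6405 = -1.233

-1.233


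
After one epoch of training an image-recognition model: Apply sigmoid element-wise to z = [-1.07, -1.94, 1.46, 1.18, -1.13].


σ(-1.07) = 1/(1+e^1.07) = 0.2554
σ(-1.94) = 1/(1+e^1.94) = 0.1256
σ(1.46) = 1/(1+e^-1.46) = 0.8115
σ(1.18) = 1/(1+e^-1.18) = 0.7649
σ(-1.13) = 1/(1+e^1.13) = 0.2442
result = [0.2554, 0.1256, 0.8115, 0.7649, 0.2442]

[0.2554, 0.1256, 0.8115, 0.7649, 0.2442]


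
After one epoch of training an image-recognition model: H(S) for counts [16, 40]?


Probabilities: [16/56, 40/56] ≈ [0.2857, 0.7143]
H = -((16/56)·log₂(16/56) + (40/56)·log₂(40/56))
  = 0.8631 bits

0.8631 bits


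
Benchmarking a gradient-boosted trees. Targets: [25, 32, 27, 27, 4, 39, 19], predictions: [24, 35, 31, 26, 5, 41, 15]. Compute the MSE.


Squared errors: (25-24)²=1, (32-35)²=9, (27-31)²=16, (27-26)²=1, (4-5)²=1, (39-41)²=4, (19-15)²=16
Sum = 48
MSE = 48/7 = 48/7

48/7


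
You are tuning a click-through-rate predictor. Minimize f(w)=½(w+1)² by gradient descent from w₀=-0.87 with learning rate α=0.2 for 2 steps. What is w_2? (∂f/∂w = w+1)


step 1: grad = -0.87+1 = 0.13; w = -0.87 - 0.2·(0.13) = -0.896
step 2: grad = -0.896+1 = 0.104; w = -0.896 - 0.2·(0.104) = -0.9168

-0.9168


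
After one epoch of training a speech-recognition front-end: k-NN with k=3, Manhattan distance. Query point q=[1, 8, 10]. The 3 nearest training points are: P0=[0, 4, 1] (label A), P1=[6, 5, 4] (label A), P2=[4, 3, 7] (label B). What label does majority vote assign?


d(q,P0) = 14  (label A)
d(q,P1) = 14  (label A)
d(q,P2) = 11  (label B)
Votes: A=2, B=1
Majority → A

A


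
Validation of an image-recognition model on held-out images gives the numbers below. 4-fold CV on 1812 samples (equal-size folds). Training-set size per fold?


Fold size = 1812/4 = 453
Training per fold = 1812 - 453 = 1359

1359


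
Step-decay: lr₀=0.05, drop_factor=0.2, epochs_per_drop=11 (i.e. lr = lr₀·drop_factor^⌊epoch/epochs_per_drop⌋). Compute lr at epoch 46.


n_drops = ⌊46/11⌋ = 4
lr = 0.05·0.2^4 = 0.05·0.0016 = 0.00008

0.00008


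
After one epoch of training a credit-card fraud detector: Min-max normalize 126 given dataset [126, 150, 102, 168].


min=102, max=168
(126-102)/(168-102) = 24/66 = 0.3636

0.3636


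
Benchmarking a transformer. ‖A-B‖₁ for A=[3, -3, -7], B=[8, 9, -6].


d = |3-8| + |-3-9| + |-7+ 6|
  = 5 + 12 + 1
  = 18

18


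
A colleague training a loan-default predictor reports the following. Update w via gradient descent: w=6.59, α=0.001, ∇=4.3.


w_new = w - α·∇
= 6.59 - 0.001·4.3
= 6.59 - 0.0043
= 6.5857

6.5857


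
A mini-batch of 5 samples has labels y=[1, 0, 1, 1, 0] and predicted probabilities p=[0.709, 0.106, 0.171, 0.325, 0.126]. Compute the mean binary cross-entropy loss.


L[0] = -ln(0.709) = 0.3439
L[1] = -ln(1-0.106) = -ln(0.894) = 0.112
L[2] = -ln(0.171) = 1.7661
L[3] = -ln(0.325) = 1.1239
L[4] = -ln(1-0.126) = -ln(0.874) = 0.1347
mean = (0.3439 + 0.112 + 1.7661 + 1.1239 + 0.1347)/5 = 0.6961

0.6961


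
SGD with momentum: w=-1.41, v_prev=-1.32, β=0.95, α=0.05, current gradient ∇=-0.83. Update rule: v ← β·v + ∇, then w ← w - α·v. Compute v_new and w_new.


v_new = 0.95·-1.32 - 0.83 = -1.254 - 0.83 = -2.084
w_new = -1.41 - 0.05·-2.084 = -1.41 + 0.1042 = -1.3058

v_new=-2.084, w_new=-1.3058


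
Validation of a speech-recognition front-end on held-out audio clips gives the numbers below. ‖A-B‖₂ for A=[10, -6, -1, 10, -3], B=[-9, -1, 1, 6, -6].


d = √((10+ 9)² + (-6+ 1)² + (-1-1)² + (10-6)² + (-3+ 6)²)
  = √(361 + 25 + 4 + 16 + 9)
  = √415 = 20.3715

20.3715


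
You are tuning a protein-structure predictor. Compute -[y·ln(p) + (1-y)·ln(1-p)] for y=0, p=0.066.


BCE = -[y·ln(p) + (1-y)·ln(1-p)]
= -0 - 1·ln(1-0.066)
= -ln(0.934) = 0.0683

0.0683


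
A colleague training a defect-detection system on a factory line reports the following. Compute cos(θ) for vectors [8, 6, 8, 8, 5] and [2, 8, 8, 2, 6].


A·B = 8·2 + 6·8 + 8·8 + 8·2 + 5·6 = 174
‖A‖ = √253 = 15.906, ‖B‖ = √172 = 13.1149
cos = 174/(√253·√172) = 174/√43516 = 0.8341

0.8341


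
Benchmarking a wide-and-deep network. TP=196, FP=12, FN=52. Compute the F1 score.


Precision = 196/208 = 0.9423
Recall = 196/248 = 0.7903
F1 = 2·P·R/(P+R) = 2·TP/(2·TP+FP+FN) = 392/(392+12+52) = 392/456 = 0.8596

0.8596


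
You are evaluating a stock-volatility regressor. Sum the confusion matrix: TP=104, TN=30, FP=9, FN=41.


Total = TP + TN + FP + FN
= 104 + 30 + 9 + 41
= 184
(Predicted positive: 113, predicted negative: 71)

184


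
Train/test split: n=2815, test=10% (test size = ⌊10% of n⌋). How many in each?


Test = ⌊2815·10/100⌋ = 281
Train = 2815 - 281 = 2534

Train: 2534, Test: 281


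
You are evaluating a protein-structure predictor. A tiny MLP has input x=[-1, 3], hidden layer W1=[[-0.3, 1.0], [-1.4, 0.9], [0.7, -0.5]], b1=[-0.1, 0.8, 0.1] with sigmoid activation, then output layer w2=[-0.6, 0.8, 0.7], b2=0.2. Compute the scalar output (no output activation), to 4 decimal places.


z1[0] = (-0.3)·(-1) + (1.0)·(3) - 0.1 = 3.2
z1[1] = (-1.4)·(-1) + (0.9)·(3) + 0.8 = 4.9
z1[2] = (0.7)·(-1) + (-0.5)·(3) + 0.1 = -2.1
h = sigmoid(z1) = [0.9608, 0.9926, 0.1091]
output = (-0.6)·(0.9608) + (0.8)·(0.9926) + (0.7)·(0.1091) + 0.2 = 0.494

0.494


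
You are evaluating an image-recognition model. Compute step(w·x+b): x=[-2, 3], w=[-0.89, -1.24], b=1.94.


z = (-2)·(-0.89) + (3)·(-1.24) + 1.94
  = 0.0
step(z) = 1 (z≥0)

1


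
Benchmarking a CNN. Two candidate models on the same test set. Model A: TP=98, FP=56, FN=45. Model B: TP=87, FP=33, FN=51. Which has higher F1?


Model A: P=98/154=0.6364, R=98/143=0.6853, F1=2PR/(P+R)=2TP/(2TP+FP+FN)=196/297=0.6599
Model B: P=87/120=0.725, R=87/138=0.6304, F1=2PR/(P+R)=2TP/(2TP+FP+FN)=174/258=0.6744
0.6599 < 0.6744 → Model B

Model B


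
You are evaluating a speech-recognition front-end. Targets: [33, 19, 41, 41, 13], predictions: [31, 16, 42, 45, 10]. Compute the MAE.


Absolute errors: |33-31|=2, |19-16|=3, |41-42|=1, |41-45|=4, |13-10|=3
Sum = 13
MAE = 13/5 = 13/5

13/5


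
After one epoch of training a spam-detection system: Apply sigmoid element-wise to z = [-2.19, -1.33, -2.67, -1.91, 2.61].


σ(-2.19) = 1/(1+e^2.19) = 0.1007
σ(-1.33) = 1/(1+e^1.33) = 0.2092
σ(-2.67) = 1/(1+e^2.67) = 0.0648
σ(-1.91) = 1/(1+e^1.91) = 0.129
σ(2.61) = 1/(1+e^-2.61) = 0.9315
result = [0.1007, 0.2092, 0.0648, 0.129, 0.9315]

[0.1007, 0.2092, 0.0648, 0.129, 0.9315]


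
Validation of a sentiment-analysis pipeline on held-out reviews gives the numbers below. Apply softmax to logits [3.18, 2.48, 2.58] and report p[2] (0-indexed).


Exponentials: e^3.18=24.0468, e^2.48=11.9413, e^2.58=13.1971
Sum = 49.1852
Softmax = [0.4889, 0.2428, 0.2683]
p[2] = 13.1971/49.1852 = 0.2683

0.2683


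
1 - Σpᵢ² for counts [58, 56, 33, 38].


Probabilities: [58/185, 56/185, 33/185, 38/185] ≈ [0.3135, 0.3027, 0.1784, 0.2054]
Σpᵢ² = (3364 + 3136 + 1089 + 1444)/185² = 9033/34225
Gini = 1 - Σpᵢ² = 1 - 9033/34225 = 0.7361

0.7361


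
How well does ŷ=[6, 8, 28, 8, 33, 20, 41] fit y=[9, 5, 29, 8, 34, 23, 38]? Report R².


ȳ = 20.8571
SS_res = Σ(y-ŷ)² = 38
SS_tot = Σ(y-ȳ)² = 1094.86
R² = 1 - SS_res/SS_tot = 1 - 0.0347 = 0.9653

0.9653


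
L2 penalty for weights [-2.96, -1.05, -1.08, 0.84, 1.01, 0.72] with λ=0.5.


‖w‖₂² = (-2.96)² + (-1.05)² + (-1.08)² + (0.84)² + (1.01)² + (0.72)²
     = 8.7616 + 1.1025 + 1.1664 + 0.7056 + 1.0201 + 0.5184
     = 13.2746
λ·‖w‖₂² = 0.5·13.2746 = 6.6373

6.6373


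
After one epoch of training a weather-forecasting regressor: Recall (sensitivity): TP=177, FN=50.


Recall = TP/(TP+FN)
= 177/(177+50)
= 177/227 = 77.97%

77.97%


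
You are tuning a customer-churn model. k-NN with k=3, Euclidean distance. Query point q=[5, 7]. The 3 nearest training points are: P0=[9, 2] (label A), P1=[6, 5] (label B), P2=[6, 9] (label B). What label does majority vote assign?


d(q,P0) = 6.4031  (label A)
d(q,P1) = 2.2361  (label B)
d(q,P2) = 2.2361  (label B)
Votes: A=1, B=2
Majority → B

B


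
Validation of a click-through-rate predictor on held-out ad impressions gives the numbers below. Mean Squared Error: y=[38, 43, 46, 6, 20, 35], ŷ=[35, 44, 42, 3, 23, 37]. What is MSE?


Squared errors: (38-35)²=9, (43-44)²=1, (46-42)²=16, (6-3)²=9, (20-23)²=9, (35-37)²=4
Sum = 48
MSE = 48/6 = 8

8


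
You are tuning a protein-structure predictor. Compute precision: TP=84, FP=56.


Precision = TP/(TP+FP)
= 84/(84+56)
= 84/140 = 60.0%

60.0%


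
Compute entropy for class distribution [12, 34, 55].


Probabilities: [12/101, 34/101, 55/101] ≈ [0.1188, 0.3366, 0.5446]
H = -((12/101)·log₂(12/101) + (34/101)·log₂(34/101) + (55/101)·log₂(55/101))
  = 1.3714 bits

1.3714 bits


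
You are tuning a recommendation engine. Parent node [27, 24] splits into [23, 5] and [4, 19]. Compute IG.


Parent = [27, 24], H_parent = 0.9975
H_left = 0.6769 (n=28), H_right = 0.6666 (n=23)
H_children = (28/51)·0.6769 + (23/51)·0.6666 = 0.6723
IG = 0.9975 - 0.6723 = 0.3252

0.3252


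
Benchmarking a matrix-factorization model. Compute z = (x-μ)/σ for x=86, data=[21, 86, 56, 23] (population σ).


μ = 46.5, σ = 26.7067
z = (86 - 46.5)/26.7067 = 1.479

1.479


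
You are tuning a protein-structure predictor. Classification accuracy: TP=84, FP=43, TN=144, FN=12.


Accuracy = (TP+TN)/(TP+TN+FP+FN)
= (84+144)/(283)
= 228/283 = 80.57%

80.57%


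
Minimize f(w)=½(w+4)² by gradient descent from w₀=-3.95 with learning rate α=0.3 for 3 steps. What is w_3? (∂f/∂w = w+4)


step 1: grad = -3.95+4 = 0.05; w = -3.95 - 0.3·(0.05) = -3.965
step 2: grad = -3.965+4 = 0.035; w = -3.965 - 0.3·(0.035) = -3.9755
step 3: grad = -3.9755+4 = 0.0245; w = -3.9755 - 0.3·(0.0245) = -3.98285

-3.98285


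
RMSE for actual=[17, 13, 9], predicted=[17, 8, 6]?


MSE = 34/3 = 11.3333
RMSE = √(34/3) = 3.3665

3.3665


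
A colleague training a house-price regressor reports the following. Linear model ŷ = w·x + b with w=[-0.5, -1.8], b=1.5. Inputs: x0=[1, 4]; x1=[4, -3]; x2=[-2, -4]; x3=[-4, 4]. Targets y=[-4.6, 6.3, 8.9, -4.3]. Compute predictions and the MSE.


ŷ0 = (-0.5)·(1) + (-1.8)·(4) + 1.5 = -6.2
ŷ1 = (-0.5)·(4) + (-1.8)·(-3) + 1.5 = 4.9
ŷ2 = (-0.5)·(-2) + (-1.8)·(-4) + 1.5 = 9.7
ŷ3 = (-0.5)·(-4) + (-1.8)·(4) + 1.5 = -3.7
errors² = [2.56, 1.96, 0.64, 0.36]
MSE = 5.5200/4 = 1.38

1.38


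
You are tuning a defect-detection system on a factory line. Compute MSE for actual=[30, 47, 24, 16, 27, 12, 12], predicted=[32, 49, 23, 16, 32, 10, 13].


Squared errors: (30-32)²=4, (47-49)²=4, (24-23)²=1, (16-16)²=0, (27-32)²=25, (12-10)²=4, (12-13)²=1
Sum = 39
MSE = 39/7 = 39/7

39/7


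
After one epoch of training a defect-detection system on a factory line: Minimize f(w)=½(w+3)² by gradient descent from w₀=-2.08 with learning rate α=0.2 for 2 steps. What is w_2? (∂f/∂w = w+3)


step 1: grad = -2.08+3 = 0.92; w = -2.08 - 0.2·(0.92) = -2.264
step 2: grad = -2.264+3 = 0.736; w = -2.264 - 0.2·(0.736) = -2.4112

-2.4112


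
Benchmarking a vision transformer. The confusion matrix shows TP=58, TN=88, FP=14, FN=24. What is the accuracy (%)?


Accuracy = (TP+TN)/(TP+TN+FP+FN)
= (58+88)/(184)
= 146/184 = 79.35%

79.35%


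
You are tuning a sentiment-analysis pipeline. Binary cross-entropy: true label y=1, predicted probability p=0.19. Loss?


BCE = -[y·ln(p) + (1-y)·ln(1-p)]
= -1·ln(0.19) - 0
= -ln(0.19) = 1.6607

1.6607


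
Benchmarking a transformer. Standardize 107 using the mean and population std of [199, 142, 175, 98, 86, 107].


μ = 134.5, σ = 41.4276
z = (107 - 134.5)/41.4276 = -0.6638

-0.6638


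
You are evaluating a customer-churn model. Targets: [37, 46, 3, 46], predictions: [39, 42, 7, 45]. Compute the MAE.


Absolute errors: |37-39|=2, |46-42|=4, |3-7|=4, |46-45|=1
Sum = 11
MAE = 11/4 = 11/4

11/4


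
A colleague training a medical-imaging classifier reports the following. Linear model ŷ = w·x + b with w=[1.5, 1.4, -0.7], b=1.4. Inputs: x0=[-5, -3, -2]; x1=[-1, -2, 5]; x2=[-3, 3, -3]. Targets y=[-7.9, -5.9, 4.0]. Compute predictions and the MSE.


ŷ0 = (1.5)·(-5) + (1.4)·(-3) + (-0.7)·(-2) + 1.4 = -8.9
ŷ1 = (1.5)·(-1) + (1.4)·(-2) + (-0.7)·(5) + 1.4 = -6.4
ŷ2 = (1.5)·(-3) + (1.4)·(3) + (-0.7)·(-3) + 1.4 = 3.2
errors² = [1.0, 0.25, 0.64]
MSE = 1.8900/3 = 0.63

0.63


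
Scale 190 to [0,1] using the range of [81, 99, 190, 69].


min=69, max=190
(190-69)/(190-69) = 121/121 = 1.0

1.0


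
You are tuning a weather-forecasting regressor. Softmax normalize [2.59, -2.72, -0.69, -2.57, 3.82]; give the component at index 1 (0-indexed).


Exponentials: e^2.59=13.3298, e^-2.72=0.0659, e^-0.69=0.5016, e^-2.57=0.0765, e^3.82=45.6042
Sum = 59.578
Softmax = [0.2237, 0.0011, 0.0084, 0.0013, 0.7655]
p[1] = 0.0659/59.578 = 0.0011

0.0011


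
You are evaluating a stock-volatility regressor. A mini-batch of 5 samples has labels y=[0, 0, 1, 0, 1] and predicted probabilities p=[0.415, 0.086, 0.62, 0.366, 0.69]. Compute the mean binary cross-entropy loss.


L[0] = -ln(1-0.415) = -ln(0.585) = 0.5361
L[1] = -ln(1-0.086) = -ln(0.914) = 0.0899
L[2] = -ln(0.62) = 0.478
L[3] = -ln(1-0.366) = -ln(0.634) = 0.4557
L[4] = -ln(0.69) = 0.3711
mean = (0.5361 + 0.0899 + 0.478 + 0.4557 + 0.3711)/5 = 0.3862

0.3862


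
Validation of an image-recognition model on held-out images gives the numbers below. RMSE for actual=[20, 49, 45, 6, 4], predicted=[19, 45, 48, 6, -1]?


MSE = 51/5 = 10.2
RMSE = √(51/5) = 3.1937

3.1937


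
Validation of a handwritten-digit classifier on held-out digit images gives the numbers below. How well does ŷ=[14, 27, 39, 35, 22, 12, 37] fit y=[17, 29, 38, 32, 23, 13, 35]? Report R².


ȳ = 26.7143
SS_res = Σ(y-ŷ)² = 29
SS_tot = Σ(y-ȳ)² = 525.43
R² = 1 - SS_res/SS_tot = 1 - 0.0552 = 0.9448

0.9448


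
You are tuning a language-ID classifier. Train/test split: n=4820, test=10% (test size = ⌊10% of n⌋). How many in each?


Test = ⌊4820·10/100⌋ = 482
Train = 4820 - 482 = 4338

Train: 4338, Test: 482


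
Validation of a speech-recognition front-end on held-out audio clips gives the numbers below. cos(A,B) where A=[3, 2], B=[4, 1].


A·B = 3·4 + 2·1 = 14
‖A‖ = √13 = 3.6056, ‖B‖ = √17 = 4.1231
cos = 14/(√13·√17) = 14/√221 = 0.9417

0.9417


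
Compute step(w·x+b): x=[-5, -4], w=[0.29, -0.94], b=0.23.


z = (-5)·(0.29) + (-4)·(-0.94) + 0.23
  = 2.54
step(z) = 1 (z≥0)

1


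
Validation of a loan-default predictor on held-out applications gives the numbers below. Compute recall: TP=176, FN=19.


Recall = TP/(TP+FN)
= 176/(176+19)
= 176/195 = 90.26%

90.26%


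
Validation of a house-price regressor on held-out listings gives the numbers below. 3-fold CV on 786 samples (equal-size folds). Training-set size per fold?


Fold size = 786/3 = 262
Training per fold = 786 - 262 = 524

524


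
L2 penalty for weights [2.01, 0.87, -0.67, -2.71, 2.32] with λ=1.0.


‖w‖₂² = (2.01)² + (0.87)² + (-0.67)² + (-2.71)² + (2.32)²
     = 4.0401 + 0.7569 + 0.4489 + 7.3441 + 5.3824
     = 17.9724
λ·‖w‖₂² = 1.0·17.9724 = 17.9724

17.9724


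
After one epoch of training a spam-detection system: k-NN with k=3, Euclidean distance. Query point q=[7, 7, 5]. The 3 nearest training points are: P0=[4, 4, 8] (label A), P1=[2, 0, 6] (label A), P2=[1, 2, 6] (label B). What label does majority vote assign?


d(q,P0) = 5.1962  (label A)
d(q,P1) = 8.6603  (label A)
d(q,P2) = 7.874  (label B)
Votes: A=2, B=1
Majority → A

A


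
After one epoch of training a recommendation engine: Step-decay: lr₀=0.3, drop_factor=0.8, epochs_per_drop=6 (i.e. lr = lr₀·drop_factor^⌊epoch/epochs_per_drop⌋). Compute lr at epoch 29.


n_drops = ⌊29/6⌋ = 4
lr = 0.3·0.8^4 = 0.3·0.4096 = 0.12288

0.12288


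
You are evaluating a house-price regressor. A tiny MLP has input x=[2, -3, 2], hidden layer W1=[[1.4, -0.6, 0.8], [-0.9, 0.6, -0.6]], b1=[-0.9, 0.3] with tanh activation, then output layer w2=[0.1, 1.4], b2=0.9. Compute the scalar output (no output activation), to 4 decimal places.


z1[0] = (1.4)·(2) + (-0.6)·(-3) + (0.8)·(2) - 0.9 = 5.3
z1[1] = (-0.9)·(2) + (0.6)·(-3) + (-0.6)·(2) + 0.3 = -4.5
h = tanh(z1) = [1.0, -0.9998]
output = (0.1)·(1.0) + (1.4)·(-0.9998) + 0.9 = -0.3997

-0.3997


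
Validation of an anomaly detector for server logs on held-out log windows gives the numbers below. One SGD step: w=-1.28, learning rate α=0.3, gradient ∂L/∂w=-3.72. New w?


w_new = w - α·∇
= -1.28 - 0.3·-3.72
= -1.28 + 1.116
= -0.164

-0.164


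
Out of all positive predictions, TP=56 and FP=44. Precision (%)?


Precision = TP/(TP+FP)
= 56/(56+44)
= 56/100 = 56.0%

56.0%


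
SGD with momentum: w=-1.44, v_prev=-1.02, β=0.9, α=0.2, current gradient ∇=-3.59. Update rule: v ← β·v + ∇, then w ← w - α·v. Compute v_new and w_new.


v_new = 0.9·-1.02 - 3.59 = -0.918 - 3.59 = -4.508
w_new = -1.44 - 0.2·-4.508 = -1.44 + 0.9016 = -0.5384

v_new=-4.508, w_new=-0.5384


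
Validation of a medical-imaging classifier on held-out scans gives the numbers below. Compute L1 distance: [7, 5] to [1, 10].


d = |7-1| + |5-10|
  = 6 + 5
  = 11

11


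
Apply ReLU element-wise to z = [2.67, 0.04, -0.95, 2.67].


ReLU(2.67) = max(0, 2.67) = 2.67
ReLU(0.04) = max(0, 0.04) = 0.04
ReLU(-0.95) = max(0, -0.95) = 0.0
ReLU(2.67) = max(0, 2.67) = 2.67
result = [2.67, 0.04, 0.0, 2.67]

[2.67, 0.04, 0.0, 2.67]


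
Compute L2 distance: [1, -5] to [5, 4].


d = √((1-5)² + (-5-4)²)
  = √(16 + 81)
  = √97 = 9.8489

9.8489


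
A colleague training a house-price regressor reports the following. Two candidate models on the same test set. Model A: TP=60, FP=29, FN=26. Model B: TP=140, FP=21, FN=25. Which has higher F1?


Model A: P=60/89=0.6742, R=60/86=0.6977, F1=2PR/(P+R)=2TP/(2TP+FP+FN)=120/175=0.6857
Model B: P=140/161=0.8696, R=140/165=0.8485, F1=2PR/(P+R)=2TP/(2TP+FP+FN)=280/326=0.8589
0.6857 < 0.8589 → Model B

Model B


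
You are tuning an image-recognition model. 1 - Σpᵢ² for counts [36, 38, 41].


Probabilities: [36/115, 38/115, 41/115] ≈ [0.313, 0.3304, 0.3565]
Σpᵢ² = (1296 + 1444 + 1681)/115² = 4421/13225
Gini = 1 - Σpᵢ² = 1 - 4421/13225 = 0.6657

0.6657


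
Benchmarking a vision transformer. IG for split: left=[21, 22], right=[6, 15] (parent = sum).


Parent = [27, 37], H_parent = 0.9823
H_left = 0.9996 (n=43), H_right = 0.8631 (n=21)
H_children = (43/64)·0.9996 + (21/64)·0.8631 = 0.9548
IG = 0.9823 - 0.9548 = 0.0275

0.0275


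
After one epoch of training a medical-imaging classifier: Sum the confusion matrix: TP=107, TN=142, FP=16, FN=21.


Total = TP + TN + FP + FN
= 107 + 142 + 16 + 21
= 286
(Predicted positive: 123, predicted negative: 163)

286


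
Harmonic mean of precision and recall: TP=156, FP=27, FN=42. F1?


Precision = 156/183 = 0.8525
Recall = 156/198 = 0.7879
F1 = 2·P·R/(P+R) = 2·TP/(2·TP+FP+FN) = 312/(312+27+42) = 312/381 = 0.8189

0.8189


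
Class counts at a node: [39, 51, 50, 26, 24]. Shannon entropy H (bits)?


Probabilities: [39/190, 51/190, 50/190, 26/190, 24/190] ≈ [0.2053, 0.2684, 0.2632, 0.1368, 0.1263]
H = -((39/190)·log₂(39/190) + (51/190)·log₂(51/190) + (50/190)·log₂(50/190) + (26/190)·log₂(26/190) + (24/190)·log₂(24/190))
  = 2.2548 bits

2.2548 bits


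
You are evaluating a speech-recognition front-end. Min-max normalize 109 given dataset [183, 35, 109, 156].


min=35, max=183
(109-35)/(183-35) = 74/148 = 0.5

0.5


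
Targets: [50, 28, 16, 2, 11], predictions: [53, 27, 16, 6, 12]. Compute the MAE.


Absolute errors: |50-53|=3, |28-27|=1, |16-16|=0, |2-6|=4, |11-12|=1
Sum = 9
MAE = 9/5 = 9/5

9/5


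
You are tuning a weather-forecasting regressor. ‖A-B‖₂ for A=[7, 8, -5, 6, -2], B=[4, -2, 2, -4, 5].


d = √((7-4)² + (8+ 2)² + (-5-2)² + (6+ 4)² + (-2-5)²)
  = √(9 + 100 + 49 + 100 + 49)
  = √307 = 17.5214

17.5214


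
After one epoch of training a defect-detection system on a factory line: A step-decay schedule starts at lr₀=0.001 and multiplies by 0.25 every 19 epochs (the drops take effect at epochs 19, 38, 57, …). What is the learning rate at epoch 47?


n_drops = ⌊47/19⌋ = 2
lr = 0.001·0.25^2 = 0.001·0.0625 = 0.0000625

0.0000625


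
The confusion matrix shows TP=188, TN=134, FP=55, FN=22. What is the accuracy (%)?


Accuracy = (TP+TN)/(TP+TN+FP+FN)
= (188+134)/(399)
= 322/399 = 80.7%

80.7%


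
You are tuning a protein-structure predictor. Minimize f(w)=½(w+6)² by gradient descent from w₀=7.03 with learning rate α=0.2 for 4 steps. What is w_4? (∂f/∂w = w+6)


step 1: grad = 7.03+6 = 13.03; w = 7.03 - 0.2·(13.03) = 4.424
step 2: grad = 4.424+6 = 10.424; w = 4.424 - 0.2·(10.424) = 2.3392
step 3: grad = 2.3392+6 = 8.3392; w = 2.3392 - 0.2·(8.3392) = 0.67136
step 4: grad = 0.67136+6 = 6.67136; w = 0.67136 - 0.2·(6.67136) = -0.662912

-0.662912


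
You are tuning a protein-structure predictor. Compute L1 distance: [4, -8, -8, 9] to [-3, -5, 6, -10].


d = |4+ 3| + |-8+ 5| + |-8-6| + |9+ 10|
  = 7 + 3 + 14 + 19
  = 43

43
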